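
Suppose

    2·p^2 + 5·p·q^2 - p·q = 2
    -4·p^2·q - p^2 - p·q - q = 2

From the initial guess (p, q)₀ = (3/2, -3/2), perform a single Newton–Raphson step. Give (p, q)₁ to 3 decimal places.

At (3/2, -3/2): F = (21.625, 13.000).
Jacobian J = [[4·p + 5·q^2 - q, 10·p·q - p], [-8·p·q - 2·p - q, -4·p^2 - p - 1]].
At the point, J = [[18.750, -24.000], [16.500, -11.500]] (det J = 180.375).
Solving J·Δ = −F gives Δ = (-0.351, 0.627).
Then the next iterate is (p, q)₁ = (1.149, -0.873).

(1.149, -0.873)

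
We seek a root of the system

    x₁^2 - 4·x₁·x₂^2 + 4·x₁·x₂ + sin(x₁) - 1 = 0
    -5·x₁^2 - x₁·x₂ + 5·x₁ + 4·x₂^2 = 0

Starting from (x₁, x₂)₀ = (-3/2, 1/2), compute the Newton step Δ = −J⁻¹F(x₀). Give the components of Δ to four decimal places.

(-0.6466, 5.3835)

At (-3/2, 1/2): F = (-1.247495, -17.0000).
Jacobian J = [[2·x₁ - 4·x₂^2 + 4·x₂ + cos(x₁), -8·x₁·x₂ + 4·x₁], [-10·x₁ - x₂ + 5, -x₁ + 8·x₂]].
At the point, J = [[-1.929263, 0.0000], [19.5000, 5.5000]] (det J = -10.610945).
Solving J·Δ = −F gives Δ = (-0.6466, 5.3835).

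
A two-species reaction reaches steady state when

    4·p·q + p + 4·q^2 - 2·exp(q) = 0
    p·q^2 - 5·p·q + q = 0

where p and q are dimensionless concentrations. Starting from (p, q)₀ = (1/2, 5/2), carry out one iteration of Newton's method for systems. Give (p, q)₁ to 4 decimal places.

(1.7316, 10.8225)

At (1/2, 5/2): F = (6.135012, -0.6250).
Jacobian J = [[4·q + 1, 4·p + 8·q - 2·exp(q)], [q^2 - 5·q, 2·p·q - 5·p + 1]].
At the point, J = [[11.0000, -2.364988], [-6.2500, 1.0000]] (det J = -3.781175).
Solving J·Δ = −F gives Δ = (1.2316, 8.3225).
Then the next iterate is (p, q)₁ = (1.7316, 10.8225).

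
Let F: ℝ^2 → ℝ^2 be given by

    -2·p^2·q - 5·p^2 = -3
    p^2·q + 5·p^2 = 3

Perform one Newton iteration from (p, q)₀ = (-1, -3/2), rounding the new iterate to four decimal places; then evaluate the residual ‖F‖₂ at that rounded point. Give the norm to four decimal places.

At (-1, -3/2): F = (1.0000, 0.5000).
Jacobian J = [[-4·p·q - 10·p, -2·p^2], [2·p·q + 10·p, p^2]].
At the point, J = [[4.0000, -2.0000], [-7.0000, 1.0000]] (det J = -10.0000).
Solving J·Δ = −F gives Δ = (0.2000, 0.9000).
Then the next iterate is (p, q)₁ = (-0.8000, -0.6000).
Re-evaluating at (-0.8000, -0.6000): F = (0.5680, -0.1840), so ‖F‖₂ = 0.5971.

0.5971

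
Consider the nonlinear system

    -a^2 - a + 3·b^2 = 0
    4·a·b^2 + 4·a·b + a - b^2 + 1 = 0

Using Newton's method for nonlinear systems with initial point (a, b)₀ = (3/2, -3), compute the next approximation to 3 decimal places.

(1.549, -1.719)

At (3/2, -3): F = (23.250, 29.500).
Jacobian J = [[-2·a - 1, 6·b], [4·b^2 + 4·b + 1, 8·a·b + 4·a - 2·b]].
At the point, J = [[-4.000, -18.000], [25.000, -24.000]] (det J = 546.000).
Solving J·Δ = −F gives Δ = (0.049, 1.281).
Then the next iterate is (a, b)₁ = (1.549, -1.719).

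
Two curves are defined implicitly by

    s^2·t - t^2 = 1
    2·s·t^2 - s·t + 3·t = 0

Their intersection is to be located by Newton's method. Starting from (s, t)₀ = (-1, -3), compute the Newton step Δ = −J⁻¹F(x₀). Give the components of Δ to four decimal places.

(0.0392, 1.8235)

At (-1, -3): F = (-13.0000, -30.0000).
Jacobian J = [[2·s·t, s^2 - 2·t], [2·t^2 - t, 4·s·t - s + 3]].
At the point, J = [[6.0000, 7.0000], [21.0000, 16.0000]] (det J = -51.0000).
Solving J·Δ = −F gives Δ = (0.0392, 1.8235).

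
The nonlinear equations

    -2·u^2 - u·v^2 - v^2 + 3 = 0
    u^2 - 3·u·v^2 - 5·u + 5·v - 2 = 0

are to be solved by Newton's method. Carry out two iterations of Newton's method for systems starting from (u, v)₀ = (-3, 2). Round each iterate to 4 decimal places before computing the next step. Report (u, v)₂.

(-1.0791, 0.2219)

At (-3, 2): F = (-7.0000, 68.0000).
Jacobian J = [[-4·u - v^2, -2·u·v - 2·v], [2·u - 3·v^2 - 5, -6·u·v + 5]].
At the point, J = [[8.0000, 8.0000], [-23.0000, 41.0000]] (det J = 512.0000).
Solving J·Δ = −F gives Δ = (1.6230, -0.7480).
Then the next iterate is (u, v)₁ = (-1.3770, 1.2520).
Round to (-1.3770, 1.2520) and repeat: F = (-0.201309, 19.516488), J = [[3.940496, 0.944008], [-12.456512, 15.344024]].
Δ = (0.2979, -1.0301), so (u, v)₂ = (-1.0791, 0.2219).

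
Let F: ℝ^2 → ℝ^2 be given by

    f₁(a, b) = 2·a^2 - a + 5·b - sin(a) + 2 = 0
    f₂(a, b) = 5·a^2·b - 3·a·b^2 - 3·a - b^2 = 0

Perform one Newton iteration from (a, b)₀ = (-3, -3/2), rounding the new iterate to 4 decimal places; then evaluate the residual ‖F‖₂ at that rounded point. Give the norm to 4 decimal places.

9.0472

At (-3, -3/2): F = (15.641120, -40.5000).
Jacobian J = [[4·a - cos(a) - 1, 5], [10·a·b - 3·b^2 - 3, 5·a^2 - 6·a·b - 2·b]].
At the point, J = [[-12.010008, 5.0000], [35.2500, 21.0000]] (det J = -428.460158).
Solving J·Δ = −F gives Δ = (1.2392, -0.1516).
Then the next iterate is (a, b)₁ = (-1.7608, -1.6516).
Re-evaluating at (-1.7608, -1.6516): F = (2.685637, -8.639385), so ‖F‖₂ = 9.0472.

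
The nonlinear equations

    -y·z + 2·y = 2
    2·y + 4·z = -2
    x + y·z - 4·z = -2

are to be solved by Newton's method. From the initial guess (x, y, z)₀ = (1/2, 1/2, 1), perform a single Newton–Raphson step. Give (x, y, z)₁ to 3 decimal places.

(-6.000, 1.000, -1.000)

At (1/2, 1/2, 1): F = (-1.500, 7.000, -1.000).
Jacobian J = [[0, -z + 2, -y], [0, 2, 4], [1, z, y - 4]].
At the point, J = [[0.000, 1.000, -0.500], [0.000, 2.000, 4.000], [1.000, 1.000, -3.500]] (det J = 5.000).
Solving J·Δ = −F gives Δ = (-6.500, 0.500, -2.000).
Then the next iterate is (x, y, z)₁ = (-6.000, 1.000, -1.000).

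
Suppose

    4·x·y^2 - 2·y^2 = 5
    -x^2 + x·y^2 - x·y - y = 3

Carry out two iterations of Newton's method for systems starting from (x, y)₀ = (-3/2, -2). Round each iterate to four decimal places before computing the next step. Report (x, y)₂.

(0.0979, -0.6178)

At (-3/2, -2): F = (-37.0000, -12.2500).
Jacobian J = [[4·y^2, 8·x·y - 4·y], [-2·x + y^2 - y, 2·x·y - x - 1]].
At the point, J = [[16.0000, 32.0000], [9.0000, 6.5000]] (det J = -184.0000).
Solving J·Δ = −F gives Δ = (0.8234, 0.7446).
Then the next iterate is (x, y)₁ = (-0.6766, -1.2554).
Round to (-0.6766, -1.2554) and repeat: F = (-12.417424, -4.118133), J = [[6.304117, 11.816829], [4.184629, 1.375407]].
Δ = (0.7745, 0.6376), so (x, y)₂ = (0.0979, -0.6178).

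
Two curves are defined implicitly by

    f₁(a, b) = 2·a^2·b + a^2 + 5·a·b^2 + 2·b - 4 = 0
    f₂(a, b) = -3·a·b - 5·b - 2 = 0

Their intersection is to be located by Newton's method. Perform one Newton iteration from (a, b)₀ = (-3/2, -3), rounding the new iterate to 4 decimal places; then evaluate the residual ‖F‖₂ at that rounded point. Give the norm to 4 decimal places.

At (-3/2, -3): F = (-88.7500, -0.5000).
Jacobian J = [[4·a·b + 2·a + 5·b^2, 2·a^2 + 10·a·b + 2], [-3·b, -3·a - 5]].
At the point, J = [[60.0000, 51.5000], [9.0000, -0.5000]] (det J = -493.5000).
Solving J·Δ = −F gives Δ = (0.1421, 1.5578).
Then the next iterate is (a, b)₁ = (-1.3579, -1.4422).
Re-evaluating at (-1.3579, -1.4422): F = (-24.480789, -0.664090), so ‖F‖₂ = 24.4898.

24.4898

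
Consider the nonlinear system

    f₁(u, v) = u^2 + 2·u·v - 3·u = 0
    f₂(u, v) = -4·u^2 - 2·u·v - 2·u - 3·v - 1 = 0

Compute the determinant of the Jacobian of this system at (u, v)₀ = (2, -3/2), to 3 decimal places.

74.000

J = [[2·u + 2·v - 3, 2·u], [-8·u - 2·v - 2, -2·u - 3]].
At the point, J = [[-2.000, 4.000], [-15.000, -7.000]].
det J = 74.000.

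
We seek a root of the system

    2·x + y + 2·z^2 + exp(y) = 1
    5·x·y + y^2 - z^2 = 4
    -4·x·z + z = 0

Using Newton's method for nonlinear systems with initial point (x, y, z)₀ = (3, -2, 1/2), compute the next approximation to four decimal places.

(0.8466, -1.2175, 0.3915)

At (3, -2, 1/2): F = (3.635335, -30.2500, -5.5000).
Jacobian J = [[2, exp(y) + 1, 4·z], [5·y, 5·x + 2·y, -2·z], [-4·z, 0, -4·x + 1]].
At the point, J = [[2.0000, 1.135335, 2.0000], [-10.0000, 11.0000, -1.0000], [-2.0000, 0.0000, -11.0000]] (det J = -320.616211).
Solving J·Δ = −F gives Δ = (-2.1534, 0.7825, -0.1085).
Then the next iterate is (x, y, z)₁ = (0.8466, -1.2175, 0.3915).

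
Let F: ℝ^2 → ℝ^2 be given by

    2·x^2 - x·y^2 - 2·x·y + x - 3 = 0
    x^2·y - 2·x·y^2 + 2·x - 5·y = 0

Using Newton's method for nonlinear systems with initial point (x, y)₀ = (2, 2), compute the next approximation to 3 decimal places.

(4.143, 1.429)

At (2, 2): F = (-9.000, -14.000).
Jacobian J = [[4·x - y^2 - 2·y + 1, -2·x·y - 2·x], [2·x·y - 2·y^2 + 2, x^2 - 4·x·y - 5]].
At the point, J = [[1.000, -12.000], [2.000, -17.000]] (det J = 7.000).
Solving J·Δ = −F gives Δ = (2.143, -0.571).
Then the next iterate is (x, y)₁ = (4.143, 1.429).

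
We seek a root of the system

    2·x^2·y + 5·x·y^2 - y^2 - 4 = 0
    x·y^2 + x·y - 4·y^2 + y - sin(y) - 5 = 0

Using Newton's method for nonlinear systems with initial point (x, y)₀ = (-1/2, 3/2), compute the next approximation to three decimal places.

(-0.618, 0.290)

At (-1/2, 3/2): F = (-11.125, -15.37249).
Jacobian J = [[4·x·y + 5·y^2, 2·x^2 + 10·x·y - 2·y], [y^2 + y, 2·x·y + x - 8·y - cos(y) + 1]].
At the point, J = [[8.250, -10.000], [3.750, -13.07074]] (det J = -70.33358).
Solving J·Δ = −F gives Δ = (-0.118, -1.210).
Then the next iterate is (x, y)₁ = (-0.618, 0.290).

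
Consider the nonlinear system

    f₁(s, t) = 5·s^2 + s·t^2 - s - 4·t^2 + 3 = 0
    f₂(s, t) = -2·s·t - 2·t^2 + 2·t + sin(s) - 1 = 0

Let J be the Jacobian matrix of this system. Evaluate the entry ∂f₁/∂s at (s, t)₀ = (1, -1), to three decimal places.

∂f₁/∂s = 10·s + t^2 - 1.
At (1, -1) this is 10.000.

10.000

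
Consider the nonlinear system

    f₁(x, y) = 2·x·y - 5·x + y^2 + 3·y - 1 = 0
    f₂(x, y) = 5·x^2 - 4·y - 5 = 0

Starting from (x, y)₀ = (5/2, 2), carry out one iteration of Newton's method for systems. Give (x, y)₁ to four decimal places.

(1.6723, 1.3894)

At (5/2, 2): F = (6.5000, 18.2500).
Jacobian J = [[2·y - 5, 2·x + 2·y + 3], [10·x, -4]].
At the point, J = [[-1.0000, 12.0000], [25.0000, -4.0000]] (det J = -296.0000).
Solving J·Δ = −F gives Δ = (-0.8277, -0.6106).
Then the next iterate is (x, y)₁ = (1.6723, 1.3894).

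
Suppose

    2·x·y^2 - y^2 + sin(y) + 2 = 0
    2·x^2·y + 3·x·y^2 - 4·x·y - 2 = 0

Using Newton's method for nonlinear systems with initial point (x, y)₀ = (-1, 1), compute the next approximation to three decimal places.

(-0.800, 1.044)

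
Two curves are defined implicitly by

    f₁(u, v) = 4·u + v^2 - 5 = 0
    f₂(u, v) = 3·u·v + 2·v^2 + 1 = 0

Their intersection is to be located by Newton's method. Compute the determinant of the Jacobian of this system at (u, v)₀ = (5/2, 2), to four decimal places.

J = [[4, 2·v], [3·v, 3·u + 4·v]].
At the point, J = [[4.0000, 4.0000], [6.0000, 15.5000]].
det J = 38.0000.

38.0000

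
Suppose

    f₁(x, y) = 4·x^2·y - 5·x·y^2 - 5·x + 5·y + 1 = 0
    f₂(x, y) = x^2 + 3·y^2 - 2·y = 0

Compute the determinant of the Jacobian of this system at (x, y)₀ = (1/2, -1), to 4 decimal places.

101.0000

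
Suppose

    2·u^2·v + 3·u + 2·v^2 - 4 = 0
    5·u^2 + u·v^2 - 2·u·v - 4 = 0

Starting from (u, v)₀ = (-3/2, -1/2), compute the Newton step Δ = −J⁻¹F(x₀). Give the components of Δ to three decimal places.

At (-3/2, -1/2): F = (-10.250, 5.375).
Jacobian J = [[4·u·v + 3, 2·u^2 + 4·v], [10·u + v^2 - 2·v, 2·u·v - 2·u]].
At the point, J = [[6.000, 2.500], [-13.750, 4.500]] (det J = 61.375).
Solving J·Δ = −F gives Δ = (0.970, 1.771).

(0.970, 1.771)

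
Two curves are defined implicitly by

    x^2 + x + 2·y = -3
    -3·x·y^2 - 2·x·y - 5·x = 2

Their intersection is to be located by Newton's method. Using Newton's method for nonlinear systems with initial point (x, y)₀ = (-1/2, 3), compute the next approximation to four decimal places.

(-1.2039, -1.3750)

At (-1/2, 3): F = (8.7500, 17.0000).
Jacobian J = [[2·x + 1, 2], [-3·y^2 - 2·y - 5, -6·x·y - 2·x]].
At the point, J = [[0.0000, 2.0000], [-38.0000, 10.0000]] (det J = 76.0000).
Solving J·Δ = −F gives Δ = (-0.7039, -4.3750).
Then the next iterate is (x, y)₁ = (-1.2039, -1.3750).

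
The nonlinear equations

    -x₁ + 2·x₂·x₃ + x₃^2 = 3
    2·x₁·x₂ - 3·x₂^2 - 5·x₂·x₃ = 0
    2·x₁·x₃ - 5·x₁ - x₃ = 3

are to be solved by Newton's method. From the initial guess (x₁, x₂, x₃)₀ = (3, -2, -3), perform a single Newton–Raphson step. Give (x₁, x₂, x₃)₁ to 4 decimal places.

(0.5253, -1.0138, -1.8442)

At (3, -2, -3): F = (15.0000, -54.0000, -33.0000).
Jacobian J = [[-1, 2·x₃, 2·x₂ + 2·x₃], [2·x₂, 2·x₁ - 6·x₂ - 5·x₃, -5·x₂], [2·x₃ - 5, 0, 2·x₁ - 1]].
At the point, J = [[-1.0000, -6.0000, -10.0000], [-4.0000, 33.0000, 10.0000], [-11.0000, 0.0000, 5.0000]] (det J = -3255.0000).
Solving J·Δ = −F gives Δ = (-2.4747, 0.9862, 1.1558).
Then the next iterate is (x₁, x₂, x₃)₁ = (0.5253, -1.0138, -1.8442).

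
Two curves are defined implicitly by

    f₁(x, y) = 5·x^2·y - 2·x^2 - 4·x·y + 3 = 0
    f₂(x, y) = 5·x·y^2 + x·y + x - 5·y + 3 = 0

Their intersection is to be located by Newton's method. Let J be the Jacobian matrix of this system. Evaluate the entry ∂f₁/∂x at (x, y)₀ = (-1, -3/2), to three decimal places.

∂f₁/∂x = 10·x·y - 4·x - 4·y.
At (-1, -3/2) this is 25.000.

25.000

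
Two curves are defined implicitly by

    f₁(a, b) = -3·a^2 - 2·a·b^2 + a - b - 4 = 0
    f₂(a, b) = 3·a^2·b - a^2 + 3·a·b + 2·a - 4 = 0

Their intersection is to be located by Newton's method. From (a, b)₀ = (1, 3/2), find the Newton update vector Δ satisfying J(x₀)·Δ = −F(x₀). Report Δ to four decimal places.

(0.8000, -2.8000)

At (1, 3/2): F = (-12.0000, 6.0000).
Jacobian J = [[-6·a - 2·b^2 + 1, -4·a·b - 1], [6·a·b - 2·a + 3·b + 2, 3·a^2 + 3·a]].
At the point, J = [[-9.5000, -7.0000], [13.5000, 6.0000]] (det J = 37.5000).
Solving J·Δ = −F gives Δ = (0.8000, -2.8000).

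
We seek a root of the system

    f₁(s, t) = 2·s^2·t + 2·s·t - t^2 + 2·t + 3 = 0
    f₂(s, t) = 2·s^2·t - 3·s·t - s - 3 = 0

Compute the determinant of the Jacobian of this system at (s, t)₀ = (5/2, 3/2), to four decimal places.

-66.7500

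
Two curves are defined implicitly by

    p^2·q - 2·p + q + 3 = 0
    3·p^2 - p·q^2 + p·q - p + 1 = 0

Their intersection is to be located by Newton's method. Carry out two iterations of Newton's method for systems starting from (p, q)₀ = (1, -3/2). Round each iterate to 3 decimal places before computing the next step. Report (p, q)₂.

At (1, -3/2): F = (-2.000, -0.750).
Jacobian J = [[2·p·q - 2, p^2 + 1], [6·p - q^2 + q - 1, -2·p·q + p]].
At the point, J = [[-5.000, 2.000], [1.250, 4.000]] (det J = -22.500).
Solving J·Δ = −F gives Δ = (-0.289, 0.278).
Then the next iterate is (p, q)₁ = (0.711, -1.222).
Round to (0.711, -1.222) and repeat: F = (-0.26175, -0.12500), J = [[-3.73768, 1.50552], [0.55072, 2.44868]].
Δ = (-0.045, 0.061), so (p, q)₂ = (0.666, -1.161).

(0.666, -1.161)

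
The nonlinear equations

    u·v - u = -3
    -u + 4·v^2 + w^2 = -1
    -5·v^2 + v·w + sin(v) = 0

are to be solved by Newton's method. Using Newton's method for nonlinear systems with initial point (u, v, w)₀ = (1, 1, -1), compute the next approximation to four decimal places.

At (1, 1, -1): F = (3.0000, 5.0000, -5.158529).
Jacobian J = [[v - 1, u, 0], [-1, 8·v, 2·w], [0, -10·v + w + cos(v), v]].
At the point, J = [[0.0000, 1.0000, 0.0000], [-1.0000, 8.0000, -2.0000], [0.0000, -10.459698, 1.0000]] (det J = 1.0000).
Solving J·Δ = −F gives Δ = (33.4411, -3.0000, -26.2206).
Then the next iterate is (u, v, w)₁ = (34.4411, -2.0000, -27.2206).

(34.4411, -2.0000, -27.2206)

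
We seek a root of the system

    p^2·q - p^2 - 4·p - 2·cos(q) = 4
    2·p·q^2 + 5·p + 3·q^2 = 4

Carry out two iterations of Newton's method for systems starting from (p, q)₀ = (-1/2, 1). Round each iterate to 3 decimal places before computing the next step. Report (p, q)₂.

At (-1/2, 1): F = (-3.08060, -4.500).
Jacobian J = [[2·p·q - 2·p - 4, p^2 + 2·sin(q)], [2·q^2 + 5, 4·p·q + 6·q]].
At the point, J = [[-4.000, 1.93294], [7.000, 4.000]] (det J = -29.53059).
Solving J·Δ = −F gives Δ = (-0.123, 1.340).
Then the next iterate is (p, q)₁ = (-0.623, 2.340).
Round to (-0.623, 2.340) and repeat: F = (0.40322, 2.48920), J = [[-5.66964, 1.82506], [15.95120, 8.20872]].
Δ = (-0.016, -0.272), so (p, q)₂ = (-0.639, 2.068).

(-0.639, 2.068)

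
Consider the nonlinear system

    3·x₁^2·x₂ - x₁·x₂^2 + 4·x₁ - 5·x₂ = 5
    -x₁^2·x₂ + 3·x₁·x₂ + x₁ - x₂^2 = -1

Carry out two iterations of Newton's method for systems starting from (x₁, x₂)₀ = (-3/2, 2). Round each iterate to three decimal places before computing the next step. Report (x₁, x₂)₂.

(-1.880, -1.150)

At (-3/2, 2): F = (-1.500, -18.000).
Jacobian J = [[6·x₁·x₂ - x₂^2 + 4, 3·x₁^2 - 2·x₁·x₂ - 5], [-2·x₁·x₂ + 3·x₂ + 1, -x₁^2 + 3·x₁ - 2·x₂]].
At the point, J = [[-18.000, 7.750], [13.000, -10.750]] (det J = 92.750).
Solving J·Δ = −F gives Δ = (-1.678, -3.704).
Then the next iterate is (x₁, x₂)₁ = (-3.178, -1.704).
Round to (-3.178, -1.704) and repeat: F = (-51.59389, 28.37418), J = [[33.58826, 14.46843], [-14.94262, -16.22568]].
Δ = (1.298, 0.554), so (x₁, x₂)₂ = (-1.880, -1.150).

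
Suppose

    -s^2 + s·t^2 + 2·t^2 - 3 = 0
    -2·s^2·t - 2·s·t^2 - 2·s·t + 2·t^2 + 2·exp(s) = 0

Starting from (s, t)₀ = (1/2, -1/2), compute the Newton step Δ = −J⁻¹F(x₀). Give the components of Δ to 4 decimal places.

(-1.2479, -0.6756)

At (1/2, -1/2): F = (-2.6250, 4.297443).
Jacobian J = [[-2·s + t^2, 2·s·t + 4·t], [-4·s·t - 2·t^2 - 2·t + 2·exp(s), -2·s^2 - 4·s·t - 2·s + 4·t]].
At the point, J = [[-0.7500, -2.5000], [4.797443, -2.5000]] (det J = 13.868606).
Solving J·Δ = −F gives Δ = (-1.2479, -0.6756).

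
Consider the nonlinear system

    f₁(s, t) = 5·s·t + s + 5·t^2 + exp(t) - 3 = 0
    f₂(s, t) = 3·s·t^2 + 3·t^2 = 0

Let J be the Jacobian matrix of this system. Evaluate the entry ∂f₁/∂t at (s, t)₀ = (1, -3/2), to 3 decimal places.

-9.777

∂f₁/∂t = 5·s + 10·t + exp(t).
At (1, -3/2) this is -9.777.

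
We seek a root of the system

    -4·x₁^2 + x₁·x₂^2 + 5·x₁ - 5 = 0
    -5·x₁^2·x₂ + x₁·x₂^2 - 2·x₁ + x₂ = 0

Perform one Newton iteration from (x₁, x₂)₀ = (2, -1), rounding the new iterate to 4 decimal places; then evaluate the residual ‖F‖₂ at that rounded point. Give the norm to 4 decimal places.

5.1352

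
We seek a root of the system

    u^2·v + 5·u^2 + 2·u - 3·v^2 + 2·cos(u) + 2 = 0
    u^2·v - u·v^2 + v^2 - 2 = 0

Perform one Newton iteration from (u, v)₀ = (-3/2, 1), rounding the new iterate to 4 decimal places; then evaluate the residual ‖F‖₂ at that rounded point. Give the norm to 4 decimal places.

2.7451

At (-3/2, 1): F = (9.641474, 2.7500).
Jacobian J = [[2·u·v + 10·u - 2·sin(u) + 2, u^2 - 6·v], [2·u·v - v^2, u^2 - 2·u·v + 2·v]].
At the point, J = [[-14.005010, -3.7500], [-4.0000, 7.2500]] (det J = -116.536323).
Solving J·Δ = −F gives Δ = (0.6883, 0.0004).
Then the next iterate is (u, v)₁ = (-0.8117, 1.0004).
Re-evaluating at (-0.8117, 1.0004): F = (2.704137, 0.472270), so ‖F‖₂ = 2.7451.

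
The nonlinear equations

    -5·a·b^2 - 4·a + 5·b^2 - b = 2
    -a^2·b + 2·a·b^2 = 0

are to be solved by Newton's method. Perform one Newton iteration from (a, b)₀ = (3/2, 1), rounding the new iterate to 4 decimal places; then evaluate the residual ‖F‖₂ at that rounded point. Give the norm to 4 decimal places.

3.9672

At (3/2, 1): F = (-11.5000, 0.7500).
Jacobian J = [[-5·b^2 - 4, -10·a·b + 10·b - 1], [-2·a·b + 2·b^2, -a^2 + 4·a·b]].
At the point, J = [[-9.0000, -6.0000], [-1.0000, 3.7500]] (det J = -39.7500).
Solving J·Δ = −F gives Δ = (-0.9717, -0.4591).
Then the next iterate is (a, b)₁ = (0.5283, 0.5409).
Re-evaluating at (0.5283, 0.5409): F = (-3.964067, 0.158167), so ‖F‖₂ = 3.9672.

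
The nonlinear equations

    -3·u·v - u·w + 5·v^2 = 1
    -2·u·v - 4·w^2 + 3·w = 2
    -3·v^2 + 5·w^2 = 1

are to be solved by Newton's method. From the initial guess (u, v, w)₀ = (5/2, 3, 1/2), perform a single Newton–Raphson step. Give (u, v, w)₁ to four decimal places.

(1.0504, 1.4707, 0.3443)

At (5/2, 3, 1/2): F = (20.2500, -16.5000, -26.7500).
Jacobian J = [[-3·v - w, -3·u + 10·v, -u], [-2·v, -2·u, -8·w + 3], [0, -6·v, 10·w]].
At the point, J = [[-9.5000, 22.5000, -2.5000], [-6.0000, -5.0000, -1.0000], [0.0000, -18.0000, 5.0000]] (det J = 813.5000).
Solving J·Δ = −F gives Δ = (-1.4496, -1.5293, -0.1557).
Then the next iterate is (u, v, w)₁ = (1.0504, 1.4707, 0.3443).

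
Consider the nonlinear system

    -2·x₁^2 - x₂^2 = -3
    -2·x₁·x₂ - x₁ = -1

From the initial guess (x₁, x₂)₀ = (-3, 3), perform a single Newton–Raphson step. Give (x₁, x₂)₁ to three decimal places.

At (-3, 3): F = (-24.000, 22.000).
Jacobian J = [[-4·x₁, -2·x₂], [-2·x₂ - 1, -2·x₁]].
At the point, J = [[12.000, -6.000], [-7.000, 6.000]] (det J = 30.000).
Solving J·Δ = −F gives Δ = (0.400, -3.200).
Then the next iterate is (x₁, x₂)₁ = (-2.600, -0.200).

(-2.600, -0.200)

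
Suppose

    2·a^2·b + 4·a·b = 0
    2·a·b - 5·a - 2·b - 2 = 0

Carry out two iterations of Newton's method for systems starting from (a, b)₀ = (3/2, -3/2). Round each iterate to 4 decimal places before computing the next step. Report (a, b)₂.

(0.0269, -1.0688)

At (3/2, -3/2): F = (-15.7500, -11.0000).
Jacobian J = [[4·a·b + 4·b, 2·a^2 + 4·a], [2·b - 5, 2·a - 2]].
At the point, J = [[-15.0000, 10.5000], [-8.0000, 1.0000]] (det J = 69.0000).
Solving J·Δ = −F gives Δ = (-1.4457, -0.5652).
Then the next iterate is (a, b)₁ = (0.0543, -2.0652).
Round to (0.0543, -2.0652) and repeat: F = (-0.460740, 1.634619), J = [[-8.709361, 0.223097], [-9.1304, -1.8914]].
Δ = (-0.0274, 0.9964), so (a, b)₂ = (0.0269, -1.0688).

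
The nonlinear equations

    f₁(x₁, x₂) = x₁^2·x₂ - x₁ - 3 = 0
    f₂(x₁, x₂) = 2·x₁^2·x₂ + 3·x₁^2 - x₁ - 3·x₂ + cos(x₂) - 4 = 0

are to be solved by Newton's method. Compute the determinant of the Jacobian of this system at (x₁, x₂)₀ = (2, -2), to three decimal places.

-33.184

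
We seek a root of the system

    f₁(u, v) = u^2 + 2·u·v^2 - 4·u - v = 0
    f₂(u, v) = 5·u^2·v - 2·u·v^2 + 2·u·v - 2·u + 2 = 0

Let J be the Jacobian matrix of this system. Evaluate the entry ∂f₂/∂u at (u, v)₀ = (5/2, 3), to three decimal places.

61.000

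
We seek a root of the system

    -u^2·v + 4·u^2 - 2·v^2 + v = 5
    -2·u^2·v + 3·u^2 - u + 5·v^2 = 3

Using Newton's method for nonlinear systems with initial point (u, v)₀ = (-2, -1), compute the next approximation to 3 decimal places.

At (-2, -1): F = (12.000, 24.000).
Jacobian J = [[-2·u·v + 8·u, -u^2 - 4·v + 1], [-4·u·v + 6·u - 1, -2·u^2 + 10·v]].
At the point, J = [[-20.000, 1.000], [-21.000, -18.000]] (det J = 381.000).
Solving J·Δ = −F gives Δ = (0.630, 0.598).
Then the next iterate is (u, v)₁ = (-1.370, -0.402).

(-1.370, -0.402)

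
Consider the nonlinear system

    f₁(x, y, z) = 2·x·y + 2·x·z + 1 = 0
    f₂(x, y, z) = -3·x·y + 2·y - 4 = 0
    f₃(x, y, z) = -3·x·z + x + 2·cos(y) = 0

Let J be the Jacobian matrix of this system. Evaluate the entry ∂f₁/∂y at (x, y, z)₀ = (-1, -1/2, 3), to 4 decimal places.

-2.0000

∂f₁/∂y = 2·x.
At (-1, -1/2, 3) this is -2.0000.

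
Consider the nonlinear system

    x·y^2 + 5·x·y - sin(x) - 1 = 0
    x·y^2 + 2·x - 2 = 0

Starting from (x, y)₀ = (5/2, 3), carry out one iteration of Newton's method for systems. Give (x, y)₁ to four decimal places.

At (5/2, 3): F = (58.401528, 25.5000).
Jacobian J = [[y^2 + 5·y - cos(x), 2·x·y + 5·x], [y^2 + 2, 2·x·y]].
At the point, J = [[24.801144, 27.5000], [11.0000, 15.0000]] (det J = 69.517154).
Solving J·Δ = −F gives Δ = (-2.5141, 0.1437).
Then the next iterate is (x, y)₁ = (-0.0141, 3.1437).

(-0.0141, 3.1437)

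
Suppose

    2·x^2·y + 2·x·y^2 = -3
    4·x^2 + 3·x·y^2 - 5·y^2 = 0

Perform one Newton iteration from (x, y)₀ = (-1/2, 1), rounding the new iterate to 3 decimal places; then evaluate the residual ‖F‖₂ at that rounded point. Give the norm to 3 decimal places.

4423.509

At (-1/2, 1): F = (2.500, -5.500).
Jacobian J = [[4·x·y + 2·y^2, 2·x^2 + 4·x·y], [8·x + 3·y^2, 6·x·y - 10·y]].
At the point, J = [[0.000, -1.500], [-1.000, -13.000]] (det J = -1.500).
Solving J·Δ = −F gives Δ = (-27.167, 1.667).
Then the next iterate is (x, y)₁ = (-27.667, 2.667).
Re-evaluating at (-27.667, 2.667): F = (3692.39445, 2435.91021), so ‖F‖₂ = 4423.509.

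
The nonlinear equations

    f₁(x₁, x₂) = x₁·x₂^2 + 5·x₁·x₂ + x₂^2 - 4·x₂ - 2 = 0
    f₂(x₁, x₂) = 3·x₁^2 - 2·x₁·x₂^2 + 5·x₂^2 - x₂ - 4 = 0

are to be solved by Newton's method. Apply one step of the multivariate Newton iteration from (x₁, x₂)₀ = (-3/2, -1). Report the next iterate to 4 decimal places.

(-2.1237, 0.0947)

At (-3/2, -1): F = (9.0000, 11.7500).
Jacobian J = [[x₂^2 + 5·x₂, 2·x₁·x₂ + 5·x₁ + 2·x₂ - 4], [6·x₁ - 2·x₂^2, -4·x₁·x₂ + 10·x₂ - 1]].
At the point, J = [[-4.0000, -10.5000], [-11.0000, -17.0000]] (det J = -47.5000).
Solving J·Δ = −F gives Δ = (-0.6237, 1.0947).
Then the next iterate is (x₁, x₂)₁ = (-2.1237, 0.0947).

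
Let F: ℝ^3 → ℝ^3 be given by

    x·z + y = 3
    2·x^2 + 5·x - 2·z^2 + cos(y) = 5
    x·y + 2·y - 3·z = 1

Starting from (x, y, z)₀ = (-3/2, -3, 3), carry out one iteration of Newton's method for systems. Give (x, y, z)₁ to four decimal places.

(-1.8267, 5.2934, 0.8756)

At (-3/2, -3, 3): F = (-10.5000, -26.989992, -11.5000).
Jacobian J = [[z, 1, x], [4·x + 5, -sin(y), -4·z], [y, x + 2, -3]].
At the point, J = [[3.0000, 1.0000, -1.5000], [-1.0000, 0.141120, -12.0000], [-3.0000, 0.5000, -3.0000]] (det J = 49.844880).
Solving J·Δ = −F gives Δ = (-0.3267, 8.2934, -2.1244).
Then the next iterate is (x, y, z)₁ = (-1.8267, 5.2934, 0.8756).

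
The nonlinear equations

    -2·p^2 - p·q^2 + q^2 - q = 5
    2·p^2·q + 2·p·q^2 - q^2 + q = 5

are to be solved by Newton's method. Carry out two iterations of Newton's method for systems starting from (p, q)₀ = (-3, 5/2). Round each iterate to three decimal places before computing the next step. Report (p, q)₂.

(-3.125, 2.563)

At (-3, 5/2): F = (-0.500, -1.250).
Jacobian J = [[-4·p - q^2, -2·p·q + 2·q - 1], [4·p·q + 2·q^2, 2·p^2 + 4·p·q - 2·q + 1]].
At the point, J = [[5.750, 19.000], [-17.500, -16.000]] (det J = 240.500).
Solving J·Δ = −F gives Δ = (-0.132, 0.066).
Then the next iterate is (p, q)₁ = (-3.132, 2.566).
Round to (-3.132, 2.566) and repeat: F = (0.02171, 0.07920), J = [[5.94364, 20.20542], [-18.97814, -16.660]].
Δ = (0.007, -0.003), so (p, q)₂ = (-3.125, 2.563).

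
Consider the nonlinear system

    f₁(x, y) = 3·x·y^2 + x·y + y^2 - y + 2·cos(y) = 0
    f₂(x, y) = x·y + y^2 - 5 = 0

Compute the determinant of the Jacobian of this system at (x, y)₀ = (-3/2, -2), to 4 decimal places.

-28.3628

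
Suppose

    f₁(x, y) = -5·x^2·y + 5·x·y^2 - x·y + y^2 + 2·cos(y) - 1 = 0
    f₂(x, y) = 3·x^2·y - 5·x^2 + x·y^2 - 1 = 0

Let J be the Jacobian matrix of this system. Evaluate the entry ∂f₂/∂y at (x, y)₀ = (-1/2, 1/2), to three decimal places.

0.250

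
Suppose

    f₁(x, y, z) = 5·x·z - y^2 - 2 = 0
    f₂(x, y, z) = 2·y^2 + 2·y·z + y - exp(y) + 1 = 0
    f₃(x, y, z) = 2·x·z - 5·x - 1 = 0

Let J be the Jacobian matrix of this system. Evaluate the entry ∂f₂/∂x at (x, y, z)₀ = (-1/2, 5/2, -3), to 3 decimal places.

∂f₂/∂x = 0.
At (-1/2, 5/2, -3) this is 0.000.

0.000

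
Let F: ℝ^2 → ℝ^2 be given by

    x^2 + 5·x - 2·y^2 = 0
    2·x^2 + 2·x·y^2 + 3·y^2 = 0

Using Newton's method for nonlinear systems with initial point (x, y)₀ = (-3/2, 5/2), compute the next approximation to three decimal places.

(-2.192, 0.587)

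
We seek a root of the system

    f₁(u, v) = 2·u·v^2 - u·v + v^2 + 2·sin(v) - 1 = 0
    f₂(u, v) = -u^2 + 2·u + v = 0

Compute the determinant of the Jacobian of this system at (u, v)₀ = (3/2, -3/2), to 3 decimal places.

J = [[2·v^2 - v, 4·u·v - u + 2·v + 2·cos(v)], [-2·u + 2, 1]].
At the point, J = [[6.000, -13.35853], [-1.000, 1.000]].
det J = -7.359.

-7.359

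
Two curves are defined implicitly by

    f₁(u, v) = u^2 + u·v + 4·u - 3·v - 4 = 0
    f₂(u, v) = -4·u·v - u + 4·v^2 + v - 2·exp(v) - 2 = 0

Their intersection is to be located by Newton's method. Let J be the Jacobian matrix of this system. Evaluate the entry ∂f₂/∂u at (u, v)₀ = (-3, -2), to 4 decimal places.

∂f₂/∂u = -4·v - 1.
At (-3, -2) this is 7.0000.

7.0000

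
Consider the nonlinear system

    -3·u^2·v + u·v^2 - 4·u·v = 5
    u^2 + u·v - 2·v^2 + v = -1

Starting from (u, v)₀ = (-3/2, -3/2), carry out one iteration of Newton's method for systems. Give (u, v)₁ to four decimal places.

(-4.6667, -4.0000)

At (-3/2, -3/2): F = (-7.2500, -0.5000).
Jacobian J = [[-6·u·v + v^2 - 4·v, -3·u^2 + 2·u·v - 4·u], [2·u + v, u - 4·v + 1]].
At the point, J = [[-5.2500, 3.7500], [-4.5000, 5.5000]] (det J = -12.0000).
Solving J·Δ = −F gives Δ = (-3.1667, -2.5000).
Then the next iterate is (u, v)₁ = (-4.6667, -4.0000).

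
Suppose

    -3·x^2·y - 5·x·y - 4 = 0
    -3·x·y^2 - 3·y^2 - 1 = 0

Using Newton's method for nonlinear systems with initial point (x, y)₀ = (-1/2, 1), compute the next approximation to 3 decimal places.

(-1.489, 1.156)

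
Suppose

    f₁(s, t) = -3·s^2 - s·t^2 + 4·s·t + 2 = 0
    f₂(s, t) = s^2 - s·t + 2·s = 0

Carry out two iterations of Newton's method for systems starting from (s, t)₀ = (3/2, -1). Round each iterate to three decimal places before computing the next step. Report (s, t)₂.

(-0.094, -3.631)

At (3/2, -1): F = (-12.250, 6.750).
Jacobian J = [[-6·s - t^2 + 4·t, -2·s·t + 4·s], [2·s - t + 2, -s]].
At the point, J = [[-14.000, 9.000], [6.000, -1.500]] (det J = -33.000).
Solving J·Δ = −F gives Δ = (-1.284, -0.636).
Then the next iterate is (s, t)₁ = (0.216, -1.636).
Round to (0.216, -1.636) and repeat: F = (-0.13160, 0.83203), J = [[-10.51650, 1.57075], [4.068, -0.216]].
Δ = (-0.310, -1.995), so (s, t)₂ = (-0.094, -3.631).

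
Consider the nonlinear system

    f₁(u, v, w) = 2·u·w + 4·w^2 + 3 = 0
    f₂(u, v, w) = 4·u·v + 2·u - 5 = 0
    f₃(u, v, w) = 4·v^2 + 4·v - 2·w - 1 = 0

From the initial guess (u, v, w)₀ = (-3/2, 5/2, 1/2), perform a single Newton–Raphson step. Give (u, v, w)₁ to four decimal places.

(-0.4200, 0.8267, -3.0800)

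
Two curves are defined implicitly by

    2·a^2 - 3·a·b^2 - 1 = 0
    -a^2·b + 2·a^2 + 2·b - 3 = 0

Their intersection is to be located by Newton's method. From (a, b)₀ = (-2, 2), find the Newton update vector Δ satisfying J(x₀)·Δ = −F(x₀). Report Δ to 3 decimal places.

(2.150, 0.500)

At (-2, 2): F = (31.000, 1.000).
Jacobian J = [[4·a - 3·b^2, -6·a·b], [-2·a·b + 4·a, -a^2 + 2]].
At the point, J = [[-20.000, 24.000], [0.000, -2.000]] (det J = 40.000).
Solving J·Δ = −F gives Δ = (2.150, 0.500).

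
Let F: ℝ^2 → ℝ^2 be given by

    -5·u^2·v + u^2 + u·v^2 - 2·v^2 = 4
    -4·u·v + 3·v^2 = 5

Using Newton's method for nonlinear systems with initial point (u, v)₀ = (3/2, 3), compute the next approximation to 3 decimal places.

(0.754, 1.921)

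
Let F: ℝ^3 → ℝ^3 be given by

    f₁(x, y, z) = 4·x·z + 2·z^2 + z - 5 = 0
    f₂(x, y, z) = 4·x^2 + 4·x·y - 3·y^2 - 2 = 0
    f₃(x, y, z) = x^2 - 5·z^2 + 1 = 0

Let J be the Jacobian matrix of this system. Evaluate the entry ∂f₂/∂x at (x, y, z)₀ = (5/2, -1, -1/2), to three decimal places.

∂f₂/∂x = 8·x + 4·y.
At (5/2, -1, -1/2) this is 16.000.

16.000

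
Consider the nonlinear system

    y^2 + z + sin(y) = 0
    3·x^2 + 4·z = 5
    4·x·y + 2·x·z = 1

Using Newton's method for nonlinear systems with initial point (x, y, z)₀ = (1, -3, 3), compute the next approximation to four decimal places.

At (1, -3, 3): F = (11.858880, 10.0000, -7.0000).
Jacobian J = [[0, 2·y + cos(y), 1], [6·x, 0, 4], [4·y + 2·z, 4·x, 2·x]].
At the point, J = [[0.0000, -6.989992, 1.0000], [6.0000, 0.0000, 4.0000], [-6.0000, 4.0000, 2.0000]] (det J = 275.639730).
Solving J·Δ = −F gives Δ = (-0.6740, 1.4835, -1.4890).
Then the next iterate is (x, y, z)₁ = (0.3260, -1.5165, 1.5110).

(0.3260, -1.5165, 1.5110)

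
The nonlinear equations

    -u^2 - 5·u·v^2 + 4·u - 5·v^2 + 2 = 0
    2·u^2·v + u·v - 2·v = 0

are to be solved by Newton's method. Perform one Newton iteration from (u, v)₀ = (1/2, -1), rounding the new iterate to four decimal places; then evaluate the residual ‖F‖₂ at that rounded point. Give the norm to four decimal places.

0.1410

At (1/2, -1): F = (-3.7500, 1.0000).
Jacobian J = [[-2·u - 5·v^2 + 4, -10·u·v - 10·v], [4·u·v + v, 2·u^2 + u - 2]].
At the point, J = [[-2.0000, 15.0000], [-3.0000, -1.0000]] (det J = 47.0000).
Solving J·Δ = −F gives Δ = (0.2394, 0.2819).
Then the next iterate is (u, v)₁ = (0.7394, -0.7181).
Re-evaluating at (0.7394, -0.7181): F = (-0.073874, 0.120049), so ‖F‖₂ = 0.1410.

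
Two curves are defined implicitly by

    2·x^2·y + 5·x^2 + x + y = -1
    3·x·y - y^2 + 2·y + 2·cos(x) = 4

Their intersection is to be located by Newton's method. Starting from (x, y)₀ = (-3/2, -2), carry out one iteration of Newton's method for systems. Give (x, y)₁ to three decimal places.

(-2.307, -2.248)

At (-3/2, -2): F = (-0.250, -2.85853).
Jacobian J = [[4·x·y + 10·x + 1, 2·x^2 + 1], [3·y - 2·sin(x), 3·x - 2·y + 2]].
At the point, J = [[-2.000, 5.500], [-4.00501, 1.500]] (det J = 19.02756).
Solving J·Δ = −F gives Δ = (-0.807, -0.248).
Then the next iterate is (x, y)₁ = (-2.307, -2.248).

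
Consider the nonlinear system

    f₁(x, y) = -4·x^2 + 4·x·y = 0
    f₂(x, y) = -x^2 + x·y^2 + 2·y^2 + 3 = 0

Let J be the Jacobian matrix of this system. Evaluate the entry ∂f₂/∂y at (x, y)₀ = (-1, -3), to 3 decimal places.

∂f₂/∂y = 2·x·y + 4·y.
At (-1, -3) this is -6.000.

-6.000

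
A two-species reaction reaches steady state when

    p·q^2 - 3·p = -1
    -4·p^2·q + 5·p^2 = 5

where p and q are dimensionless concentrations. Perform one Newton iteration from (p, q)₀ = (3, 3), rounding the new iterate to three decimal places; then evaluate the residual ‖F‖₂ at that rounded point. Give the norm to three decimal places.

22.112

At (3, 3): F = (19.000, -68.000).
Jacobian J = [[q^2 - 3, 2·p·q], [-8·p·q + 10·p, -4·p^2]].
At the point, J = [[6.000, 18.000], [-42.000, -36.000]] (det J = 540.000).
Solving J·Δ = −F gives Δ = (-1.000, -0.722).
Then the next iterate is (p, q)₁ = (2.000, 2.278).
Re-evaluating at (2.000, 2.278): F = (5.37857, -21.448), so ‖F‖₂ = 22.112.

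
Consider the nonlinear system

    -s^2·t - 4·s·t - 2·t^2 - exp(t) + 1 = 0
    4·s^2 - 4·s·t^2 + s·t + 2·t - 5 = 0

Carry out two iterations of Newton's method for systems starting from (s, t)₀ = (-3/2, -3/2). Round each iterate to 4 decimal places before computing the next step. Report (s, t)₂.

(-1.2688, -0.1434)

At (-3/2, -3/2): F = (-9.348130, 16.7500).
Jacobian J = [[-2·s·t - 4·t, -s^2 - 4·s - 4·t - exp(t)], [8·s - 4·t^2 + t, -8·s·t + s + 2]].
At the point, J = [[1.5000, 9.526870], [-22.5000, -17.5000]] (det J = 188.104571).
Solving J·Δ = −F gives Δ = (-0.0214, 0.9846).
Then the next iterate is (s, t)₁ = (-1.5214, -0.5154).
Round to (-1.5214, -0.5154) and repeat: F = (-2.072079, 5.628523), J = [[0.493341, 5.235280], [-13.749149, -5.794436]].
Δ = (0.2526, 0.3720), so (s, t)₂ = (-1.2688, -0.1434).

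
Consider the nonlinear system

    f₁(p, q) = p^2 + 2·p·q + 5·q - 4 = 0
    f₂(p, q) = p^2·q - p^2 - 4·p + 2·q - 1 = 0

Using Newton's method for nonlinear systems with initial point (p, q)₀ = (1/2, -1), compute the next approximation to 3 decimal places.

(0.172, 0.570)

At (1/2, -1): F = (-9.750, -5.500).
Jacobian J = [[2·p + 2·q, 2·p + 5], [2·p·q - 2·p - 4, p^2 + 2]].
At the point, J = [[-1.000, 6.000], [-6.000, 2.250]] (det J = 33.750).
Solving J·Δ = −F gives Δ = (-0.328, 1.570).
Then the next iterate is (p, q)₁ = (0.172, 0.570).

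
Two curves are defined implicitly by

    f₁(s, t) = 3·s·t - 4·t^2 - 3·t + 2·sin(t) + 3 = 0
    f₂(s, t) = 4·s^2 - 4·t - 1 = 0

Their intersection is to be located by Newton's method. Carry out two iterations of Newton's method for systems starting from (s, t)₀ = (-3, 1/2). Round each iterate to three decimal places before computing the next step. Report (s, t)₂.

(-1.033, 0.480)

At (-3, 1/2): F = (-3.04115, 33.000).
Jacobian J = [[3·t, 3·s - 8·t + 2·cos(t) - 3], [8·s, -4]].
At the point, J = [[1.500, -14.24483], [-24.000, -4.000]] (det J = -347.87604).
Solving J·Δ = −F gives Δ = (1.386, -0.068).
Then the next iterate is (s, t)₁ = (-1.614, 0.432).
Round to (-1.614, 0.432) and repeat: F = (-0.29686, 7.69198), J = [[1.296, -9.48174], [-12.912, -4.000]].
Δ = (0.581, 0.048), so (s, t)₂ = (-1.033, 0.480).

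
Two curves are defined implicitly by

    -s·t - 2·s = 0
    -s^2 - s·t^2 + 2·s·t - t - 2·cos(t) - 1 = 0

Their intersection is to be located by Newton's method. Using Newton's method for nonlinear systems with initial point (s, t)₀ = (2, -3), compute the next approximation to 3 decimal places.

At (2, -3): F = (2.000, -30.02002).
Jacobian J = [[-t - 2, -s], [-2·s - t^2 + 2·t, -2·s·t + 2·s + 2·sin(t) - 1]].
At the point, J = [[1.000, -2.000], [-19.000, 14.71776]] (det J = -23.28224).
Solving J·Δ = −F gives Δ = (-1.315, 0.343).
Then the next iterate is (s, t)₁ = (0.685, -2.657).

(0.685, -2.657)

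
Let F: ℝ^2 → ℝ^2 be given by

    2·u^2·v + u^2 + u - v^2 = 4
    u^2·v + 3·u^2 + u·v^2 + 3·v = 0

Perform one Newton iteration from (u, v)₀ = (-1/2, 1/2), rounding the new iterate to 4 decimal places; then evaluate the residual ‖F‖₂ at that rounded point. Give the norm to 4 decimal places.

At (-1/2, 1/2): F = (-4.2500, 2.2500).
Jacobian J = [[4·u·v + 2·u + 1, 2·u^2 - 2·v], [2·u·v + 6·u + v^2, u^2 + 2·u·v + 3]].
At the point, J = [[-1.0000, -0.5000], [-3.2500, 2.7500]] (det J = -4.3750).
Solving J·Δ = −F gives Δ = (-2.4143, -3.6714).
Then the next iterate is (u, v)₁ = (-2.9143, -3.1714).
Re-evaluating at (-2.9143, -3.1714): F = (-62.349250, -40.281307), so ‖F‖₂ = 74.2295.

74.2295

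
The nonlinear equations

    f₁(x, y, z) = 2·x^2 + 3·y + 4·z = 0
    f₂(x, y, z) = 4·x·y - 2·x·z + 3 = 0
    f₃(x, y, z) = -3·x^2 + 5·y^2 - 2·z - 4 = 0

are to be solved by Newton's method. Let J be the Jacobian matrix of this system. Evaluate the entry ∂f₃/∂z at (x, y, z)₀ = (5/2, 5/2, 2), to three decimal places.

-2.000

∂f₃/∂z = -2.
At (5/2, 5/2, 2) this is -2.000.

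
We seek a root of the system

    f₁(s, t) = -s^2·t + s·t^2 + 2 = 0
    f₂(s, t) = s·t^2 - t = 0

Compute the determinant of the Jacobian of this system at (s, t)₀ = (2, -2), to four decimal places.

-60.0000

J = [[-2·s·t + t^2, -s^2 + 2·s·t], [t^2, 2·s·t - 1]].
At the point, J = [[12.0000, -12.0000], [4.0000, -9.0000]].
det J = -60.0000.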